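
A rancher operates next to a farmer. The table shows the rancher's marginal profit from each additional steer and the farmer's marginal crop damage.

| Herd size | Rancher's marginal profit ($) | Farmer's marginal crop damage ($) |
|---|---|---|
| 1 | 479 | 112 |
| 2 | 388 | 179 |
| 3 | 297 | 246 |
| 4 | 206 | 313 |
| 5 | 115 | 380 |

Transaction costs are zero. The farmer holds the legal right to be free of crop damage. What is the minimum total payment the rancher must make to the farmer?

$537

Efficient level: marginal profit ≥ marginal crop damage through level 3, so k* = 3.
With the farmer holding the right, the rancher must at least compensate total damage at k*: 112 + 179 + 246 = 537.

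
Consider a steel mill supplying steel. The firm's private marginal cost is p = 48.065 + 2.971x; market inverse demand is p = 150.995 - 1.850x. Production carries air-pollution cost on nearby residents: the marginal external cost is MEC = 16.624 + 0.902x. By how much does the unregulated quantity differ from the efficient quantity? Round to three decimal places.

Market equilibrium (private): 48.065 + 2.971x = 150.995 - 1.850x → x_m = 21.3503.
Social marginal cost = private MC + MEC = 64.689 + 3.873x.
Set SMC = demand: 64.689 + 3.873x = 150.995 - 1.850x → x* = 15.0806.
Gap = |21.3503 − 15.0806| = 6.2697.

6.270 units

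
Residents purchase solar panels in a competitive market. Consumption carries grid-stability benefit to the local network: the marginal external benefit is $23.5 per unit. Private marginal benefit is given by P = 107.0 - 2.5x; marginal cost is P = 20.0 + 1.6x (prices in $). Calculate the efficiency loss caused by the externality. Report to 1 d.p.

DWL = $67.3

Market equilibrium (private): 20.0 + 1.6x = 107.0 - 2.5x → x_m = 21.2195.
Social marginal benefit = demand + MEB = 130.5 - 2.5x.
Set SMB = MC: 130.5 - 2.5x = 20.0 + 1.6x → x* = 26.9512.
The welfare-loss triangle has base |x_m − x*| and height MEB(x_m) (the vertical gap between SMB and MC is zero at x* and MEB at x_m).
DWL = ½ × 5.7317 × 23.5000 = 67.3475.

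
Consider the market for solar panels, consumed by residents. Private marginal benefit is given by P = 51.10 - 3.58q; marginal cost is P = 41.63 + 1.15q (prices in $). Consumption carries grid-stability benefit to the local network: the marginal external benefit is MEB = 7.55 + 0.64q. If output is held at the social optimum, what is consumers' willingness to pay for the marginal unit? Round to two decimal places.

Social marginal benefit = demand + MEB = 58.65 - 2.94q.
Set SMB = MC: 58.65 - 2.94q = 41.63 + 1.15q → q* = 4.1614.
Consumer price on the demand curve at q*: 51.10 − 3.58×4.1614 = 36.2022.

P = $36.20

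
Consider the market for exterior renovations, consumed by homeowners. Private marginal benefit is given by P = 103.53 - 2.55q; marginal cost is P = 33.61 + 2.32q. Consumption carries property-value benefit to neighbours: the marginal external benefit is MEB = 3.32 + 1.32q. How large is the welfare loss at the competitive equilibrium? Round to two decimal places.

Market equilibrium (private): 33.61 + 2.32q = 103.53 - 2.55q → q_m = 14.3573.
Social marginal benefit = demand + MEB = 106.85 - 1.23q.
Set SMB = MC: 106.85 - 1.23q = 33.61 + 2.32q → q* = 20.6310.
Between q* and q_m the wedge SMB − MC runs linearly from 0 to MEB(q_m), so the loss is a triangle.
DWL = ½ × 6.2737 × 22.2716 = 69.8627.

DWL = 69.86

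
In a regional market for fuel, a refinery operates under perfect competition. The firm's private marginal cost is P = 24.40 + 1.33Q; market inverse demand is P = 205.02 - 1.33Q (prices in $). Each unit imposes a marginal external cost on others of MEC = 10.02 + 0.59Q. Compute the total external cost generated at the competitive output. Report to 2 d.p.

Market equilibrium (private): 24.40 + 1.33Q = 205.02 - 1.33Q → Q_m = 67.9023.
Total external cost = ∫₀^{Q_m} (10.02 + 0.59Q) dQ = 10.02×67.9023 + ½×0.59×67.9023² = 2040.5441.

$2040.54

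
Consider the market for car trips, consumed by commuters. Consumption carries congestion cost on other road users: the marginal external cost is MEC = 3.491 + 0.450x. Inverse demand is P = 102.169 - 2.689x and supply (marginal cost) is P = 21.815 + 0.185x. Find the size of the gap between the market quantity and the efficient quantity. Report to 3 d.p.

4.835 units

Market equilibrium (private): 21.815 + 0.185x = 102.169 - 2.689x → x_m = 27.9589.
Social marginal benefit = demand − MEC = 98.678 - 3.139x.
Set SMB = MC: 98.678 - 3.139x = 21.815 + 0.185x → x* = 23.1236.
Gap = |27.9589 − 23.1236| = 4.8353.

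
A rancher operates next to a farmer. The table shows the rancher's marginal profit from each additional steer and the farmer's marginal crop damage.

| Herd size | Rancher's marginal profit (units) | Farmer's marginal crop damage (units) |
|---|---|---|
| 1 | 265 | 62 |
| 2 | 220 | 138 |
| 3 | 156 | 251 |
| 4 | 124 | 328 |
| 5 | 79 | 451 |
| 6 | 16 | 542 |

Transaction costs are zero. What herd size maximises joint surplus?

2

Bargaining reaches the level where marginal profit last exceeds marginal crop damage.
That holds through level 2 (220 ≥ 138) but not at 3 (156 < 251).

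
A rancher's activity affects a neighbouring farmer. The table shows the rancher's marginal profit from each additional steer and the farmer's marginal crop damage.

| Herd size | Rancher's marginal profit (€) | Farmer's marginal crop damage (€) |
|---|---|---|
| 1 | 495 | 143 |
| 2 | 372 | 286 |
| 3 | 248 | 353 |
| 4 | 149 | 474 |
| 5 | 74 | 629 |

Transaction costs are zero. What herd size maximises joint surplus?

2

Bargaining reaches the level where marginal profit last exceeds marginal crop damage.
That holds through level 2 (372 ≥ 286) but not at 3 (248 < 353).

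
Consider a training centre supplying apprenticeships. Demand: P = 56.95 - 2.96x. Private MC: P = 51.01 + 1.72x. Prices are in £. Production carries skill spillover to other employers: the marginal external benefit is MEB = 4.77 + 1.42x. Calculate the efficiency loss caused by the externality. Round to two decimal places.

DWL = £6.63

Market equilibrium (private): 51.01 + 1.72x = 56.95 - 2.96x → x_m = 1.2692.
Social marginal cost = private MC − MEB = 46.24 + 0.30x.
Set SMC = demand: 46.24 + 0.30x = 56.95 - 2.96x → x* = 3.2853.
Height of the DWL triangle at x_m is demand(x_m) − SMC(x_m) = MEB(x_m) = 6.5723.
DWL = ½ × 2.0161 × 6.5723 = 6.6252.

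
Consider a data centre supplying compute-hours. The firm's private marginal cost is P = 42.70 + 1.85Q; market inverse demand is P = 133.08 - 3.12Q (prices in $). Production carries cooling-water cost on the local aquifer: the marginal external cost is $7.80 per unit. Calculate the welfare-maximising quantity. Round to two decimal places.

Q* = 16.62

Social marginal cost = private MC + MEC = 50.50 + 1.85Q.
Set SMC = demand: 50.50 + 1.85Q = 133.08 - 3.12Q → Q* = 16.6157.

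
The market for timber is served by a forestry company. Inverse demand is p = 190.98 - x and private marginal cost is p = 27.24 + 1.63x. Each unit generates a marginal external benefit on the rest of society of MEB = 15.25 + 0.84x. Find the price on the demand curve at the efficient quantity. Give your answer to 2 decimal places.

P = 90.99

Social marginal cost = private MC − MEB = 11.99 + 0.79x.
Set SMC = demand: 11.99 + 0.79x = 190.98 - x → x* = 99.9944.
Consumer price on the demand curve at x*: 190.98 − 1.00×99.9944 = 90.9856.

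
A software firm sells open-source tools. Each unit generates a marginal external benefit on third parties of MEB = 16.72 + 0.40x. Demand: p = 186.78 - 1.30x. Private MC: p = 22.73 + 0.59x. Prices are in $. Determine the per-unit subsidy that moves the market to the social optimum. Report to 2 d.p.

subsidy = $65.25 per unit

Social marginal cost = private MC − MEB = 6.01 + 0.19x.
Set SMC = demand: 6.01 + 0.19x = 186.78 - 1.30x → x* = 121.3221.
The Pigouvian subsidy equals MEB at x*: 16.72 + 0.40×121.3221 = 65.2488.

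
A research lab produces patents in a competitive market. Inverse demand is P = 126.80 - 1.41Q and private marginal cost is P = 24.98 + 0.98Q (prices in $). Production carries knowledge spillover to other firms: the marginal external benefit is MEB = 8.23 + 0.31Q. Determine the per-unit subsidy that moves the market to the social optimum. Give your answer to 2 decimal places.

Social marginal cost = private MC − MEB = 16.75 + 0.67Q.
Set SMC = demand: 16.75 + 0.67Q = 126.80 - 1.41Q → Q* = 52.9087.
The Pigouvian subsidy equals MEB at Q*: 8.23 + 0.31×52.9087 = 24.6317.

subsidy = $24.63 per unit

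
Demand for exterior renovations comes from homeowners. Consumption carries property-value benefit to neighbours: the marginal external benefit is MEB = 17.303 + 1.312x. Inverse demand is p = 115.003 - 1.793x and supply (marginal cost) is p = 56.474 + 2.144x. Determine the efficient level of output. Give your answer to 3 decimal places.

Social marginal benefit = demand + MEB = 132.306 - 0.481x.
Set SMB = MC: 132.306 - 0.481x = 56.474 + 2.144x → x* = 28.8884.

x* = 28.888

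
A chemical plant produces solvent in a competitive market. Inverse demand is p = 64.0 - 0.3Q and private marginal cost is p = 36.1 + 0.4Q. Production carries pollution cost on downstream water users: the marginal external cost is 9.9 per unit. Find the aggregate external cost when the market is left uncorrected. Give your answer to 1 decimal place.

394.6

Market equilibrium (private): 36.1 + 0.4Q = 64.0 - 0.3Q → Q_m = 39.8571.
Total external cost = MEC × Q_m = 9.9 × 39.8571 = 394.5853.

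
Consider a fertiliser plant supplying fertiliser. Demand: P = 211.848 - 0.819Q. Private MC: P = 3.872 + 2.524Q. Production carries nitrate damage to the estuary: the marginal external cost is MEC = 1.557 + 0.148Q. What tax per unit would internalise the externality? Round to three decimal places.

Social marginal cost = private MC + MEC = 5.429 + 2.672Q.
Set SMC = demand: 5.429 + 2.672Q = 211.848 - 0.819Q → Q* = 59.1289.
The Pigouvian tax equals MEC at Q*: 1.557 + 0.148×59.1289 = 10.3081.

tax = 10.308 per unit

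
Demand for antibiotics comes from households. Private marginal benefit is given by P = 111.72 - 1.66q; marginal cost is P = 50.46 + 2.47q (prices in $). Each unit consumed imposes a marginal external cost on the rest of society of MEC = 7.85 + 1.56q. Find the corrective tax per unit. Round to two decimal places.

tax = $22.49 per unit

Social marginal benefit = demand − MEC = 103.87 - 3.22q.
Set SMB = MC: 103.87 - 3.22q = 50.46 + 2.47q → q* = 9.3866.
The Pigouvian tax equals MEC at q*: 7.85 + 1.56×9.3866 = 22.4931.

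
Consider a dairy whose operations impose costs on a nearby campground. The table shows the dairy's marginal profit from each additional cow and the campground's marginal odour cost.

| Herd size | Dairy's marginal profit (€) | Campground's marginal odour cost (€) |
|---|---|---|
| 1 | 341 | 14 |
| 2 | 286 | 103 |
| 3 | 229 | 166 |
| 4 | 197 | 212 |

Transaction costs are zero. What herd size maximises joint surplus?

Bargaining reaches the level where marginal profit last exceeds marginal odour cost.
That holds through level 3 (229 ≥ 166) but not at 4 (197 < 212).

3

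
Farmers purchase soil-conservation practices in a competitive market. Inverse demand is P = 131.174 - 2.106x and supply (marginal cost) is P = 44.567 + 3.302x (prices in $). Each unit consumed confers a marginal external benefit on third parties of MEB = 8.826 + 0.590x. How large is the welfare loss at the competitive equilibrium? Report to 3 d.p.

DWL = $34.658

Market equilibrium (private): 44.567 + 3.302x = 131.174 - 2.106x → x_m = 16.0146.
Social marginal benefit = demand + MEB = 140.000 - 1.516x.
Set SMB = MC: 140.000 - 1.516x = 44.567 + 3.302x → x* = 19.8076.
The loss is the area between SMB and MC from x* to x_m; with linear curves that's a triangle of height MEB(x_m).
DWL = ½ × 3.7930 × 18.2746 = 34.6578.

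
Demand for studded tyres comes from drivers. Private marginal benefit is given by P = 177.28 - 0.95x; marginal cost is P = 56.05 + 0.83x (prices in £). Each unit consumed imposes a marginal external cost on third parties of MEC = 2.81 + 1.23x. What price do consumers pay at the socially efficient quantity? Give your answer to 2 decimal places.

P = £139.90

Social marginal benefit = demand − MEC = 174.47 - 2.18x.
Set SMB = MC: 174.47 - 2.18x = 56.05 + 0.83x → x* = 39.3422.
Consumer price on the demand curve at x*: 177.28 − 0.95×39.3422 = 139.9049.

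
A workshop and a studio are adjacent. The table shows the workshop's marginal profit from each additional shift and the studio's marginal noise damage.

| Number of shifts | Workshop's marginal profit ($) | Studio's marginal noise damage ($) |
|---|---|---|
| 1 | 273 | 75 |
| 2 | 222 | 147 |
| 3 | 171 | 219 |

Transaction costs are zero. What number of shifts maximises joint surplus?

Bargaining reaches the level where marginal profit last exceeds marginal noise damage.
That holds through level 2 (222 ≥ 147) but not at 3 (171 < 219).

2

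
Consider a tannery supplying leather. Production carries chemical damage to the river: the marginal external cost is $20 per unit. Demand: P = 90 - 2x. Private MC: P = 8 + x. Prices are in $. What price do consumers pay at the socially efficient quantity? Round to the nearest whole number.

Social marginal cost = private MC + MEC = 28 + x.
Set SMC = demand: 28 + x = 90 - 2x → x* = 20.6667.
Consumer price on the demand curve at x*: 90 − 2×20.6667 = 48.6666.

P = $49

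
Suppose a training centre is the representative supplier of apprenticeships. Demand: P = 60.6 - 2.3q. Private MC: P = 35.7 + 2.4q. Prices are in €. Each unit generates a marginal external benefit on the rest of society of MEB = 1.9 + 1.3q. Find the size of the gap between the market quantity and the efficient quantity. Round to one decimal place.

2.6 units

Market equilibrium (private): 35.7 + 2.4q = 60.6 - 2.3q → q_m = 5.2979.
Social marginal cost = private MC − MEB = 33.8 + 1.1q.
Set SMC = demand: 33.8 + 1.1q = 60.6 - 2.3q → q* = 7.8824.
Gap = |5.2979 − 7.8824| = 2.5845.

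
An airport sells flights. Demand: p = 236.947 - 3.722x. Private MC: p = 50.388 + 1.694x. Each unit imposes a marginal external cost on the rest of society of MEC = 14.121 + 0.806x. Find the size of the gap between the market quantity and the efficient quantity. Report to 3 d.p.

Market equilibrium (private): 50.388 + 1.694x = 236.947 - 3.722x → x_m = 34.4459.
Social marginal cost = private MC + MEC = 64.509 + 2.500x.
Set SMC = demand: 64.509 + 2.500x = 236.947 - 3.722x → x* = 27.7142.
Gap = |34.4459 − 27.7142| = 6.7317.

6.732 units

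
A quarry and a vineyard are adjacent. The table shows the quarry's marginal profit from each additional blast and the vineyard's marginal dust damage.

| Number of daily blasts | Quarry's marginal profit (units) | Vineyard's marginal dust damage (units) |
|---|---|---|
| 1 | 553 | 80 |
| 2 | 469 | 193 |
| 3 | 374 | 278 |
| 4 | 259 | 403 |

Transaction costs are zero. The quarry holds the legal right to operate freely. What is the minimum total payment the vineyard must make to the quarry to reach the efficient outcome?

259

Left alone the quarry would choose level 4 (marginal profit stays positive).
Efficient level: k* = 3 (marginal profit ≥ marginal dust damage through 3).
The vineyard must at least cover the quarry's forgone profit from cutting 4→3: 259 = 259.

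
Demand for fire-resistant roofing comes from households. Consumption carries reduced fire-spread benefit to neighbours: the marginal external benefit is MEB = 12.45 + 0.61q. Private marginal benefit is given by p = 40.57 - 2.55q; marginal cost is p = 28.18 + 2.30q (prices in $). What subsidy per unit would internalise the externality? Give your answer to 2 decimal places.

Social marginal benefit = demand + MEB = 53.02 - 1.94q.
Set SMB = MC: 53.02 - 1.94q = 28.18 + 2.30q → q* = 5.8585.
The Pigouvian subsidy equals MEB at q*: 12.45 + 0.61×5.8585 = 16.0237.

subsidy = $16.02 per unit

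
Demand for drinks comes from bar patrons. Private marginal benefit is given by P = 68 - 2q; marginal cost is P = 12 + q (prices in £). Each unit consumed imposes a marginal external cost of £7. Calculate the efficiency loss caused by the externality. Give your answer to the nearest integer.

Market equilibrium (private): 12 + q = 68 - 2q → q_m = 18.6667.
Social marginal benefit = demand − MEC = 61 - 2q.
Set SMB = MC: 61 - 2q = 12 + q → q* = 16.3333.
Between q* and q_m the wedge MC − SMB runs linearly from 0 to MEC(q_m), so the loss is a triangle.
DWL = ½ × 2.3334 × 7.0000 = 8.1669.

DWL = £8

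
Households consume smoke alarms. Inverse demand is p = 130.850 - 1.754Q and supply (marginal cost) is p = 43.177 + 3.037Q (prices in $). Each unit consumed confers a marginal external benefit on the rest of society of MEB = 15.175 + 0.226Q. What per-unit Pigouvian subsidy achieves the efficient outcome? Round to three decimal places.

subsidy = $20.267 per unit

Social marginal benefit = demand + MEB = 146.025 - 1.528Q.
Set SMB = MC: 146.025 - 1.528Q = 43.177 + 3.037Q → Q* = 22.5297.
The Pigouvian subsidy equals MEB at Q*: 15.175 + 0.226×22.5297 = 20.2667.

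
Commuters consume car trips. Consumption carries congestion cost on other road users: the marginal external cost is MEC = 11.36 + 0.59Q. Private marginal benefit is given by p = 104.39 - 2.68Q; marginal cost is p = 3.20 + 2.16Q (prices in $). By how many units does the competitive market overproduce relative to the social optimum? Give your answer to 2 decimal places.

4.36 units

Market equilibrium (private): 3.20 + 2.16Q = 104.39 - 2.68Q → Q_m = 20.9070.
Social marginal benefit = demand − MEC = 93.03 - 3.27Q.
Set SMB = MC: 93.03 - 3.27Q = 3.20 + 2.16Q → Q* = 16.5433.
Gap = |20.9070 − 16.5433| = 4.3637.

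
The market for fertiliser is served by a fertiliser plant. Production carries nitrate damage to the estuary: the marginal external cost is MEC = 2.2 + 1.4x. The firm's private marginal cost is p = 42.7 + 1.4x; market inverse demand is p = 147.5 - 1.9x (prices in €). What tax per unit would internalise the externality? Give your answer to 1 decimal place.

tax = €32.8 per unit

Social marginal cost = private MC + MEC = 44.9 + 2.8x.
Set SMC = demand: 44.9 + 2.8x = 147.5 - 1.9x → x* = 21.8298.
The Pigouvian tax equals MEC at x*: 2.2 + 1.4×21.8298 = 32.7617.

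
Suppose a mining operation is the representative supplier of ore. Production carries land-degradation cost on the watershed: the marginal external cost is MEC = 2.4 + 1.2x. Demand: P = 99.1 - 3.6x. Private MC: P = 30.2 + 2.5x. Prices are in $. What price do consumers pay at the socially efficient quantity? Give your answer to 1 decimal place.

Social marginal cost = private MC + MEC = 32.6 + 3.7x.
Set SMC = demand: 32.6 + 3.7x = 99.1 - 3.6x → x* = 9.1096.
Consumer price on the demand curve at x*: 99.1 − 3.6×9.1096 = 66.3054.

P = $66.3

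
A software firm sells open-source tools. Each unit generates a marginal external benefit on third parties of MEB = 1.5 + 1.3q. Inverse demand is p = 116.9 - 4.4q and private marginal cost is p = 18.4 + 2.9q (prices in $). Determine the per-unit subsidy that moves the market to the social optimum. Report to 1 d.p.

Social marginal cost = private MC − MEB = 16.9 + 1.6q.
Set SMC = demand: 16.9 + 1.6q = 116.9 - 4.4q → q* = 16.6667.
The Pigouvian subsidy equals MEB at q*: 1.5 + 1.3×16.6667 = 23.1667.

subsidy = $23.2 per unit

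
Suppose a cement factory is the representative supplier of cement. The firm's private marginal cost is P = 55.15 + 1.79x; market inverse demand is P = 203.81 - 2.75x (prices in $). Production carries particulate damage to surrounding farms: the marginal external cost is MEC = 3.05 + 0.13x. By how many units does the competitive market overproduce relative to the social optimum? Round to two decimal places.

Market equilibrium (private): 55.15 + 1.79x = 203.81 - 2.75x → x_m = 32.7445.
Social marginal cost = private MC + MEC = 58.20 + 1.92x.
Set SMC = demand: 58.20 + 1.92x = 203.81 - 2.75x → x* = 31.1799.
Gap = |32.7445 − 31.1799| = 1.5646.

1.56 units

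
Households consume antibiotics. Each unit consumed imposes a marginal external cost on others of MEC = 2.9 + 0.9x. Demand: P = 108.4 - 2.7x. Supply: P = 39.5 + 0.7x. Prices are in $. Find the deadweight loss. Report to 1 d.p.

Market equilibrium (private): 39.5 + 0.7x = 108.4 - 2.7x → x_m = 20.2647.
Social marginal benefit = demand − MEC = 105.5 - 3.6x.
Set SMB = MC: 105.5 - 3.6x = 39.5 + 0.7x → x* = 15.3488.
Height of the DWL triangle at x_m is MC(x_m) − SMB(x_m) = MEC(x_m) = 21.1382.
DWL = ½ × 4.9159 × 21.1382 = 51.9566.

DWL = $52.0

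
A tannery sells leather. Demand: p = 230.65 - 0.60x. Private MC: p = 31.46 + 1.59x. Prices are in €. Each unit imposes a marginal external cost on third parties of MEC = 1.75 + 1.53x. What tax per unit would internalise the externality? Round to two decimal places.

Social marginal cost = private MC + MEC = 33.21 + 3.12x.
Set SMC = demand: 33.21 + 3.12x = 230.65 - 0.60x → x* = 53.0753.
The Pigouvian tax equals MEC at x*: 1.75 + 1.53×53.0753 = 82.9552.

tax = €82.96 per unit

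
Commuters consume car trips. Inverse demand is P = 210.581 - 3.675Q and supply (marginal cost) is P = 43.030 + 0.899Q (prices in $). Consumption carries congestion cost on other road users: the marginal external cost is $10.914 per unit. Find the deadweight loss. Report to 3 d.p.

DWL = $13.021

Market equilibrium (private): 43.030 + 0.899Q = 210.581 - 3.675Q → Q_m = 36.6312.
Social marginal benefit = demand − MEC = 199.667 - 3.675Q.
Set SMB = MC: 199.667 - 3.675Q = 43.030 + 0.899Q → Q* = 34.2451.
The welfare-loss triangle has base |Q_m − Q*| and height MEC(Q_m) (the vertical gap between SMB and MC is zero at Q* and MEC at Q_m).
DWL = ½ × 2.3861 × 10.9140 = 13.0209.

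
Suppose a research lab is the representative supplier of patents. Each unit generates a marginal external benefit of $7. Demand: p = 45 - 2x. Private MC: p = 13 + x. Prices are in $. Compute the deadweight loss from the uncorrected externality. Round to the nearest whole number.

DWL = $8

Market equilibrium (private): 13 + x = 45 - 2x → x_m = 10.6667.
Social marginal cost = private MC − MEB = 6 + x.
Set SMC = demand: 6 + x = 45 - 2x → x* = 13.0000.
Between x* and x_m the wedge demand − SMC runs linearly from 0 to MEB(x_m), so the loss is a triangle.
DWL = ½ × 2.3333 × 7.0000 = 8.1666.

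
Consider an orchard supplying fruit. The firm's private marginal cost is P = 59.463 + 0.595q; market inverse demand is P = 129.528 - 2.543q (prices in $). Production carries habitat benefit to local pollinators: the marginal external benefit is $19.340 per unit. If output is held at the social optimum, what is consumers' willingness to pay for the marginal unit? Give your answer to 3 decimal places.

P = $57.075

Social marginal cost = private MC − MEB = 40.123 + 0.595q.
Set SMC = demand: 40.123 + 0.595q = 129.528 - 2.543q → q* = 28.4911.
Consumer price on the demand curve at q*: 129.528 − 2.543×28.4911 = 57.0751.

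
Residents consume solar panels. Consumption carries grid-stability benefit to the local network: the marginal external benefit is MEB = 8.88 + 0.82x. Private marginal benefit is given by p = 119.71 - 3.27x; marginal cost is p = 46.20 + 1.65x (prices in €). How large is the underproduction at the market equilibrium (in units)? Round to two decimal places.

Market equilibrium (private): 46.20 + 1.65x = 119.71 - 3.27x → x_m = 14.9411.
Social marginal benefit = demand + MEB = 128.59 - 2.45x.
Set SMB = MC: 128.59 - 2.45x = 46.20 + 1.65x → x* = 20.0951.
Gap = |14.9411 − 20.0951| = 5.1540.

5.15 units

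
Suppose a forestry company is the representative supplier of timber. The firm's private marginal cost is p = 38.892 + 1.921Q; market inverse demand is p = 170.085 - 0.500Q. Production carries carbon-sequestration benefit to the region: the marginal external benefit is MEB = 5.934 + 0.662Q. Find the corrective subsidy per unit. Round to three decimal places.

subsidy = 57.542 per unit

Social marginal cost = private MC − MEB = 32.958 + 1.259Q.
Set SMC = demand: 32.958 + 1.259Q = 170.085 - 0.500Q → Q* = 77.9574.
The Pigouvian subsidy equals MEB at Q*: 5.934 + 0.662×77.9574 = 57.5418.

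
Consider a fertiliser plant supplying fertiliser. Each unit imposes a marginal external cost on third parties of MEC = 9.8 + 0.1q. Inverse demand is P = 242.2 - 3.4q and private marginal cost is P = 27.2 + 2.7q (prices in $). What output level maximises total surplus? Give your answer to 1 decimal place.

Social marginal cost = private MC + MEC = 37.0 + 2.8q.
Set SMC = demand: 37.0 + 2.8q = 242.2 - 3.4q → q* = 33.0968.

q* = 33.1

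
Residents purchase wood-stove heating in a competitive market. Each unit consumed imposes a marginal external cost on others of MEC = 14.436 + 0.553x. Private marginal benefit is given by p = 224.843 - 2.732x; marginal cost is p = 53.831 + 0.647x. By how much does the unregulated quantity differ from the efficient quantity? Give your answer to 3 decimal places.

Market equilibrium (private): 53.831 + 0.647x = 224.843 - 2.732x → x_m = 50.6102.
Social marginal benefit = demand − MEC = 210.407 - 3.285x.
Set SMB = MC: 210.407 - 3.285x = 53.831 + 0.647x → x* = 39.8210.
Gap = |50.6102 − 39.8210| = 10.7892.

10.789 units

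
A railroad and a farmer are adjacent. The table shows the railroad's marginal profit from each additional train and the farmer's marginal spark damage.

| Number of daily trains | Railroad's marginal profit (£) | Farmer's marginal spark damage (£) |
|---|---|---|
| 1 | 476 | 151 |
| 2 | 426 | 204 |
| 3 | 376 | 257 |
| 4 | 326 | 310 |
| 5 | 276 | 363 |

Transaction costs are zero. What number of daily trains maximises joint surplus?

Bargaining reaches the level where marginal profit last exceeds marginal spark damage.
That holds through level 4 (326 ≥ 310) but not at 5 (276 < 363).

4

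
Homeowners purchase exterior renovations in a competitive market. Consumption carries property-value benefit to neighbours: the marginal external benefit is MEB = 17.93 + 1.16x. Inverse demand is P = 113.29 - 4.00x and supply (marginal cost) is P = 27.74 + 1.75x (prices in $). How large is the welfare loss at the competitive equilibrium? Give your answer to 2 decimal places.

Market equilibrium (private): 27.74 + 1.75x = 113.29 - 4.00x → x_m = 14.8783.
Social marginal benefit = demand + MEB = 131.22 - 2.84x.
Set SMB = MC: 131.22 - 2.84x = 27.74 + 1.75x → x* = 22.5447.
Between x* and x_m the wedge SMB − MC runs linearly from 0 to MEB(x_m), so the loss is a triangle.
DWL = ½ × 7.6664 × 35.1888 = 134.8857.

DWL = $134.89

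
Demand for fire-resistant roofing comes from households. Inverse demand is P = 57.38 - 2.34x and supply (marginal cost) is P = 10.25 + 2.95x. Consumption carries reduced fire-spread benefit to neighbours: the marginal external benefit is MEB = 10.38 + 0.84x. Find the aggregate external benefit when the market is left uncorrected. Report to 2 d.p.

125.82

Market equilibrium (private): 10.25 + 2.95x = 57.38 - 2.34x → x_m = 8.9093.
Total external benefit = ∫₀^{x_m} (10.38 + 0.84x) dx = 10.38×8.9093 + ½×0.84×8.9093² = 125.8163.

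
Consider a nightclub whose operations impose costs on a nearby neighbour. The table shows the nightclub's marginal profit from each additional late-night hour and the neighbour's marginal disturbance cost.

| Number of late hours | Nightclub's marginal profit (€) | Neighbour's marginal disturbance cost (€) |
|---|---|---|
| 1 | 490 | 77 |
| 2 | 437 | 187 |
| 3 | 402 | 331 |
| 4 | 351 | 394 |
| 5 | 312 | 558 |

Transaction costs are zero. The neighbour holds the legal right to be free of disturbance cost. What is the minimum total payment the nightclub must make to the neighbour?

Efficient level: marginal profit ≥ marginal disturbance cost through level 3, so k* = 3.
With the neighbour holding the right, the nightclub must at least compensate total damage at k*: 77 + 187 + 331 = 595.

€595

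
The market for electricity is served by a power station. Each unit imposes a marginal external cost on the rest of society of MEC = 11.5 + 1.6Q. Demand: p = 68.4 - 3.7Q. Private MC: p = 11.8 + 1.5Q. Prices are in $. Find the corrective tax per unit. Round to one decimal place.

tax = $22.1 per unit

Social marginal cost = private MC + MEC = 23.3 + 3.1Q.
Set SMC = demand: 23.3 + 3.1Q = 68.4 - 3.7Q → Q* = 6.6324.
The Pigouvian tax equals MEC at Q*: 11.5 + 1.6×6.6324 = 22.1118.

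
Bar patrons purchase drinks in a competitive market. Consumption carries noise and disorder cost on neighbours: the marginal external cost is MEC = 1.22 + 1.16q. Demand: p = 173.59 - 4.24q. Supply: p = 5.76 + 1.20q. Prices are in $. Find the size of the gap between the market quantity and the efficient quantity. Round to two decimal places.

5.61 units

Market equilibrium (private): 5.76 + 1.20q = 173.59 - 4.24q → q_m = 30.8511.
Social marginal benefit = demand − MEC = 172.37 - 5.40q.
Set SMB = MC: 172.37 - 5.40q = 5.76 + 1.20q → q* = 25.2439.
Gap = |30.8511 − 25.2439| = 5.6072.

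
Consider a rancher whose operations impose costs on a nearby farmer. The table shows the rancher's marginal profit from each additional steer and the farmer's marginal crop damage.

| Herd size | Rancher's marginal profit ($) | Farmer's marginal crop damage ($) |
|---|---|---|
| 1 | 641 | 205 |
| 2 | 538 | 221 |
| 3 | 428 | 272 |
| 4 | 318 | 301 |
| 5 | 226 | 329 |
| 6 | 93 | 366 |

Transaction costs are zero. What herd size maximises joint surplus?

Bargaining reaches the level where marginal profit last exceeds marginal crop damage.
That holds through level 4 (318 ≥ 301) but not at 5 (226 < 329).

4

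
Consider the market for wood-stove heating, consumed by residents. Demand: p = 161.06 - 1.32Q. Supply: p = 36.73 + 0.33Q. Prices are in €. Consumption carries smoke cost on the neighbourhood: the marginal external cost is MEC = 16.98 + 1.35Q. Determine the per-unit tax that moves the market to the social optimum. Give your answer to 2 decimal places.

tax = €65.29 per unit

Social marginal benefit = demand − MEC = 144.08 - 2.67Q.
Set SMB = MC: 144.08 - 2.67Q = 36.73 + 0.33Q → Q* = 35.7833.
The Pigouvian tax equals MEC at Q*: 16.98 + 1.35×35.7833 = 65.2875.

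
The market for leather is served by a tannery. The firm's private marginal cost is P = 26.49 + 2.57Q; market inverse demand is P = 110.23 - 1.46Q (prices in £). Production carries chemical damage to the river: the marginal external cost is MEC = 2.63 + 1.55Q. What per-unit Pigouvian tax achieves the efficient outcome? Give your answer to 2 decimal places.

tax = £25.16 per unit

Social marginal cost = private MC + MEC = 29.12 + 4.12Q.
Set SMC = demand: 29.12 + 4.12Q = 110.23 - 1.46Q → Q* = 14.5358.
The Pigouvian tax equals MEC at Q*: 2.63 + 1.55×14.5358 = 25.1605.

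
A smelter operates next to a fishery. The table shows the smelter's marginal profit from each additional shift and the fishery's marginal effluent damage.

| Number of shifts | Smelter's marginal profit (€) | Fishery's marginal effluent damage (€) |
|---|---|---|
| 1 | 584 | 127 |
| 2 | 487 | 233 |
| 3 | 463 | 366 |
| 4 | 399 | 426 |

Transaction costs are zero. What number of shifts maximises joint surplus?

Bargaining reaches the level where marginal profit last exceeds marginal effluent damage.
That holds through level 3 (463 ≥ 366) but not at 4 (399 < 426).

3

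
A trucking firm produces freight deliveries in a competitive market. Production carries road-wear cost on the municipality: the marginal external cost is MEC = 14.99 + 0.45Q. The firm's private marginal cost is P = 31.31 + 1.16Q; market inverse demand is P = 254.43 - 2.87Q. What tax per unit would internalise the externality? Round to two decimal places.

Social marginal cost = private MC + MEC = 46.30 + 1.61Q.
Set SMC = demand: 46.30 + 1.61Q = 254.43 - 2.87Q → Q* = 46.4576.
The Pigouvian tax equals MEC at Q*: 14.99 + 0.45×46.4576 = 35.8959.

tax = 35.90 per unit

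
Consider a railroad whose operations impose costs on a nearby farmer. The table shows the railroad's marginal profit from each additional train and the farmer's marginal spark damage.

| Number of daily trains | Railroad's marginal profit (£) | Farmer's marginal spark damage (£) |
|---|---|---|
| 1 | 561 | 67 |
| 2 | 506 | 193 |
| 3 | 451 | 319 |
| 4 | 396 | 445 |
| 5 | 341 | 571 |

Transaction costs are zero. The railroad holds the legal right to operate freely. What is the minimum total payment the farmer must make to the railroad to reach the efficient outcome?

Left alone the railroad would choose level 5 (marginal profit stays positive).
Efficient level: k* = 3 (marginal profit ≥ marginal spark damage through 3).
The farmer must at least cover the railroad's forgone profit from cutting 5→3: 396 + 341 = 737.

£737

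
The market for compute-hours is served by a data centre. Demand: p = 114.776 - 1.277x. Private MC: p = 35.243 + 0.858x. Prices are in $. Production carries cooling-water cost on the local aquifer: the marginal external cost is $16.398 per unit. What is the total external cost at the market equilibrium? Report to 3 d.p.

Market equilibrium (private): 35.243 + 0.858x = 114.776 - 1.277x → x_m = 37.2520.
Total external cost = MEC × x_m = 16.398 × 37.2520 = 610.8583.

$610.858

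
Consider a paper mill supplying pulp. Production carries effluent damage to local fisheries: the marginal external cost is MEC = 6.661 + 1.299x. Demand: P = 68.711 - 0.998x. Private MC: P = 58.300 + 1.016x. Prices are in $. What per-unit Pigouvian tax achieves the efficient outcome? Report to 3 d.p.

Social marginal cost = private MC + MEC = 64.961 + 2.315x.
Set SMC = demand: 64.961 + 2.315x = 68.711 - 0.998x → x* = 1.1319.
The Pigouvian tax equals MEC at x*: 6.661 + 1.299×1.1319 = 8.1313.

tax = $8.131 per unit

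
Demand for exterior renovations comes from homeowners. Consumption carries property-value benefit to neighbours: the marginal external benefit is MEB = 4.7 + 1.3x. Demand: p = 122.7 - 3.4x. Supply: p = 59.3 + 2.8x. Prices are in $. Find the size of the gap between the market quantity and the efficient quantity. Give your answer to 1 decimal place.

3.7 units

Market equilibrium (private): 59.3 + 2.8x = 122.7 - 3.4x → x_m = 10.2258.
Social marginal benefit = demand + MEB = 127.4 - 2.1x.
Set SMB = MC: 127.4 - 2.1x = 59.3 + 2.8x → x* = 13.8980.
Gap = |10.2258 − 13.8980| = 3.6722.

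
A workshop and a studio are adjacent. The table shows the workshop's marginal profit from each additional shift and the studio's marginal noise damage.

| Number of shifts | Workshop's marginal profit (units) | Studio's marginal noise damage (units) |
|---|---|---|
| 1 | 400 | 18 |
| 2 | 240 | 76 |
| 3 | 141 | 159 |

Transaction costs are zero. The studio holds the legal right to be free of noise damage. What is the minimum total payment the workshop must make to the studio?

Efficient level: marginal profit ≥ marginal noise damage through level 2, so k* = 2.
With the studio holding the right, the workshop must at least compensate total damage at k*: 18 + 76 = 94.

94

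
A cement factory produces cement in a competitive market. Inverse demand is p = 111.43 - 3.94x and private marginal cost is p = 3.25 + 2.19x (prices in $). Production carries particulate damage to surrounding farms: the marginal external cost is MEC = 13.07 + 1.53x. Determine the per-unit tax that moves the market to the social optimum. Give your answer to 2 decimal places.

tax = $32.07 per unit

Social marginal cost = private MC + MEC = 16.32 + 3.72x.
Set SMC = demand: 16.32 + 3.72x = 111.43 - 3.94x → x* = 12.4164.
The Pigouvian tax equals MEC at x*: 13.07 + 1.53×12.4164 = 32.0671.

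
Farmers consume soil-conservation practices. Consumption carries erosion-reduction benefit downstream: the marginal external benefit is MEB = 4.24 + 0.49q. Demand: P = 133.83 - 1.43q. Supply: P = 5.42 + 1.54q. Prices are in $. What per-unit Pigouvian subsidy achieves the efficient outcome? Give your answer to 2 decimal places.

Social marginal benefit = demand + MEB = 138.07 - 0.94q.
Set SMB = MC: 138.07 - 0.94q = 5.42 + 1.54q → q* = 53.4879.
The Pigouvian subsidy equals MEB at q*: 4.24 + 0.49×53.4879 = 30.4491.

subsidy = $30.45 per unit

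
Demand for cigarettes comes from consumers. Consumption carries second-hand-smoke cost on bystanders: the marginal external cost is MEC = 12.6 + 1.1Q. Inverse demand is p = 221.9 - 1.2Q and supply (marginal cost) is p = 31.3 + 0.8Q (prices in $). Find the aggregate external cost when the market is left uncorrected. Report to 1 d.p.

$6195.9

Market equilibrium (private): 31.3 + 0.8Q = 221.9 - 1.2Q → Q_m = 95.3000.
Total external cost = ∫₀^{Q_m} (12.6 + 1.1Q) dQ = 12.6×95.3000 + ½×1.1×95.3000² = 6195.9295.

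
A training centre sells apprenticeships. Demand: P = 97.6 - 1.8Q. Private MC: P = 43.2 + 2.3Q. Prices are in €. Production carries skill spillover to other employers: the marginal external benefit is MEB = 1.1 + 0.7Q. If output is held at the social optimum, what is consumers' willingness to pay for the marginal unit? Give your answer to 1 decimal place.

Social marginal cost = private MC − MEB = 42.1 + 1.6Q.
Set SMC = demand: 42.1 + 1.6Q = 97.6 - 1.8Q → Q* = 16.3235.
Consumer price on the demand curve at Q*: 97.6 − 1.8×16.3235 = 68.2177.

P = €68.2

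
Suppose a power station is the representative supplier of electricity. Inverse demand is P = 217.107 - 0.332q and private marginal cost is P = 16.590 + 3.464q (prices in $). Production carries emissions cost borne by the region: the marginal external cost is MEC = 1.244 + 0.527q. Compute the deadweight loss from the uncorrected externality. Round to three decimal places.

Market equilibrium (private): 16.590 + 3.464q = 217.107 - 0.332q → q_m = 52.8232.
Social marginal cost = private MC + MEC = 17.834 + 3.991q.
Set SMC = demand: 17.834 + 3.991q = 217.107 - 0.332q → q* = 46.0960.
Height of the DWL triangle at q_m is SMC(q_m) − demand(q_m) = MEC(q_m) = 29.0818.
DWL = ½ × 6.7272 × 29.0818 = 97.8195.

DWL = $97.820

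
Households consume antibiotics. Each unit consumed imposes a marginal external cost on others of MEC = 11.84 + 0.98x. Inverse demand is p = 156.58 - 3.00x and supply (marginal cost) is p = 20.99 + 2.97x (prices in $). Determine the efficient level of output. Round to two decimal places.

x* = 17.81

Social marginal benefit = demand − MEC = 144.74 - 3.98x.
Set SMB = MC: 144.74 - 3.98x = 20.99 + 2.97x → x* = 17.8058.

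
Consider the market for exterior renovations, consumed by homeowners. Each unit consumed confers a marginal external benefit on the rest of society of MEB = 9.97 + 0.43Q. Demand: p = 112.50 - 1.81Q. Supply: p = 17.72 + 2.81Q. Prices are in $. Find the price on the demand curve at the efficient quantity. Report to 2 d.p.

Social marginal benefit = demand + MEB = 122.47 - 1.38Q.
Set SMB = MC: 122.47 - 1.38Q = 17.72 + 2.81Q → Q* = 25.0000.
Consumer price on the demand curve at Q*: 112.50 − 1.81×25.0000 = 67.2500.

P = $67.25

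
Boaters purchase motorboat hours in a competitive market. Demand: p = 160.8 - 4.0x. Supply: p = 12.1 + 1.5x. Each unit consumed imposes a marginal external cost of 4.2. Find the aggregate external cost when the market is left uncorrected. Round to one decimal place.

113.6

Market equilibrium (private): 12.1 + 1.5x = 160.8 - 4.0x → x_m = 27.0364.
Total external cost = MEC × x_m = 4.2 × 27.0364 = 113.5529.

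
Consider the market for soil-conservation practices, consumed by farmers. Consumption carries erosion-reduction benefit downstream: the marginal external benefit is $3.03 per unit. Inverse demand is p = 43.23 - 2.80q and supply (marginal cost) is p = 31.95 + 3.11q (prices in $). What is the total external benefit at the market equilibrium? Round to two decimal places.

$5.78

Market equilibrium (private): 31.95 + 3.11q = 43.23 - 2.80q → q_m = 1.9086.
Total external benefit = MEB × q_m = 3.03 × 1.9086 = 5.7831.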